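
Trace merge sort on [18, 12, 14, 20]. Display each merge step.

Divide and conquer:
  Merge [18] + [12] -> [12, 18]
  Merge [14] + [20] -> [14, 20]
  Merge [12, 18] + [14, 20] -> [12, 14, 18, 20]


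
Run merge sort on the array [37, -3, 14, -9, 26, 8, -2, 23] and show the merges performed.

Divide and conquer:
  Merge [37] + [-3] -> [-3, 37]
  Merge [14] + [-9] -> [-9, 14]
  Merge [-3, 37] + [-9, 14] -> [-9, -3, 14, 37]
  Merge [26] + [8] -> [8, 26]
  Merge [-2] + [23] -> [-2, 23]
  Merge [8, 26] + [-2, 23] -> [-2, 8, 23, 26]
  Merge [-9, -3, 14, 37] + [-2, 8, 23, 26] -> [-9, -3, -2, 8, 14, 23, 26, 37]


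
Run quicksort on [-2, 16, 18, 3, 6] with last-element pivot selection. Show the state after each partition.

Partition 1: pivot=6 at index 2 -> [-2, 3, 6, 16, 18]
Partition 2: pivot=3 at index 1 -> [-2, 3, 6, 16, 18]
Partition 3: pivot=18 at index 4 -> [-2, 3, 6, 16, 18]


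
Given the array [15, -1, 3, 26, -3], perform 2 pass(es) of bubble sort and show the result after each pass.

After pass 1: [-1, 3, 15, -3, 26] (3 swaps)
After pass 2: [-1, 3, -3, 15, 26] (1 swaps)
Total swaps: 4


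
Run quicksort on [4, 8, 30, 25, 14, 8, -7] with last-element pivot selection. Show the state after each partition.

Partition 1: pivot=-7 at index 0 -> [-7, 8, 30, 25, 14, 8, 4]
Partition 2: pivot=4 at index 1 -> [-7, 4, 30, 25, 14, 8, 8]
Partition 3: pivot=8 at index 3 -> [-7, 4, 8, 8, 14, 30, 25]
Partition 4: pivot=25 at index 5 -> [-7, 4, 8, 8, 14, 25, 30]


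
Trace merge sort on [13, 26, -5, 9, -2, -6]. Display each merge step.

Divide and conquer:
  Merge [26] + [-5] -> [-5, 26]
  Merge [13] + [-5, 26] -> [-5, 13, 26]
  Merge [-2] + [-6] -> [-6, -2]
  Merge [9] + [-6, -2] -> [-6, -2, 9]
  Merge [-5, 13, 26] + [-6, -2, 9] -> [-6, -5, -2, 9, 13, 26]


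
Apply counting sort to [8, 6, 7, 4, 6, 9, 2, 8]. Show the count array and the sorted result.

Count array: [0, 0, 1, 0, 1, 0, 2, 1, 2, 1]
(count[i] = number of elements equal to i)
Cumulative count: [0, 0, 1, 1, 2, 2, 4, 5, 7, 8]
Sorted: [2, 4, 6, 6, 7, 8, 8, 9]


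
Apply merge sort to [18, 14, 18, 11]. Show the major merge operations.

Divide and conquer:
  Merge [18] + [14] -> [14, 18]
  Merge [18] + [11] -> [11, 18]
  Merge [14, 18] + [11, 18] -> [11, 14, 18, 18]


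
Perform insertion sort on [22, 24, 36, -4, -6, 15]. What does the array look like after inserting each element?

First element 22 is already 'sorted'
Insert 24: shifted 0 elements -> [22, 24, 36, -4, -6, 15]
Insert 36: shifted 0 elements -> [22, 24, 36, -4, -6, 15]
Insert -4: shifted 3 elements -> [-4, 22, 24, 36, -6, 15]
Insert -6: shifted 4 elements -> [-6, -4, 22, 24, 36, 15]
Insert 15: shifted 3 elements -> [-6, -4, 15, 22, 24, 36]


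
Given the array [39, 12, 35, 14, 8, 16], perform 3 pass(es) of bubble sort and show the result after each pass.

After pass 1: [12, 35, 14, 8, 16, 39] (5 swaps)
After pass 2: [12, 14, 8, 16, 35, 39] (3 swaps)
After pass 3: [12, 8, 14, 16, 35, 39] (1 swaps)
Total swaps: 9


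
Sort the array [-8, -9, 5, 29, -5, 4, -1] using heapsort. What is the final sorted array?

Build heap: [29, -5, 5, -9, -8, 4, -1]
Extract 29: [5, -5, 4, -9, -8, -1, 29]
Extract 5: [4, -5, -1, -9, -8, 5, 29]
Extract 4: [-1, -5, -8, -9, 4, 5, 29]
Extract -1: [-5, -9, -8, -1, 4, 5, 29]
Extract -5: [-8, -9, -5, -1, 4, 5, 29]
Extract -8: [-9, -8, -5, -1, 4, 5, 29]


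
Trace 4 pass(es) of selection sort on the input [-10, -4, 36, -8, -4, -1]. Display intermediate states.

Pass 1: Select minimum -10 at index 0, swap -> [-10, -4, 36, -8, -4, -1]
Pass 2: Select minimum -8 at index 3, swap -> [-10, -8, 36, -4, -4, -1]
Pass 3: Select minimum -4 at index 3, swap -> [-10, -8, -4, 36, -4, -1]
Pass 4: Select minimum -4 at index 4, swap -> [-10, -8, -4, -4, 36, -1]


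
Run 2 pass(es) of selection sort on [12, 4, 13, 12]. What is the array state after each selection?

Pass 1: Select minimum 4 at index 1, swap -> [4, 12, 13, 12]
Pass 2: Select minimum 12 at index 1, swap -> [4, 12, 13, 12]


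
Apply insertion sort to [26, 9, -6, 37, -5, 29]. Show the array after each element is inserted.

First element 26 is already 'sorted'
Insert 9: shifted 1 elements -> [9, 26, -6, 37, -5, 29]
Insert -6: shifted 2 elements -> [-6, 9, 26, 37, -5, 29]
Insert 37: shifted 0 elements -> [-6, 9, 26, 37, -5, 29]
Insert -5: shifted 3 elements -> [-6, -5, 9, 26, 37, 29]
Insert 29: shifted 1 elements -> [-6, -5, 9, 26, 29, 37]


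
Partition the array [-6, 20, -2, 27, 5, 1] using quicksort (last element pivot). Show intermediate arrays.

Partition 1: pivot=1 at index 2 -> [-6, -2, 1, 27, 5, 20]
Partition 2: pivot=-2 at index 1 -> [-6, -2, 1, 27, 5, 20]
Partition 3: pivot=20 at index 4 -> [-6, -2, 1, 5, 20, 27]


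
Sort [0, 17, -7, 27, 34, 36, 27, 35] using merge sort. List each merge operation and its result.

Divide and conquer:
  Merge [0] + [17] -> [0, 17]
  Merge [-7] + [27] -> [-7, 27]
  Merge [0, 17] + [-7, 27] -> [-7, 0, 17, 27]
  Merge [34] + [36] -> [34, 36]
  Merge [27] + [35] -> [27, 35]
  Merge [34, 36] + [27, 35] -> [27, 34, 35, 36]
  Merge [-7, 0, 17, 27] + [27, 34, 35, 36] -> [-7, 0, 17, 27, 27, 34, 35, 36]


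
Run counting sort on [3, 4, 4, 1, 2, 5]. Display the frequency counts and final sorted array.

Count array: [0, 1, 1, 1, 2, 1]
(count[i] = number of elements equal to i)
Cumulative count: [0, 1, 2, 3, 5, 6]
Sorted: [1, 2, 3, 4, 4, 5]


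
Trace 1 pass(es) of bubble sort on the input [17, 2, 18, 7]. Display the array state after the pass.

After pass 1: [2, 17, 7, 18] (2 swaps)
Total swaps: 2


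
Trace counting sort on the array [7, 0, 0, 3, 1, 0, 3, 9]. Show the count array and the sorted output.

Count array: [3, 1, 0, 2, 0, 0, 0, 1, 0, 1]
(count[i] = number of elements equal to i)
Cumulative count: [3, 4, 4, 6, 6, 6, 6, 7, 7, 8]
Sorted: [0, 0, 0, 1, 3, 3, 7, 9]


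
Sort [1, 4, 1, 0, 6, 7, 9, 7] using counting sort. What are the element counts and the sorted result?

Count array: [1, 2, 0, 0, 1, 0, 1, 2, 0, 1]
(count[i] = number of elements equal to i)
Cumulative count: [1, 3, 3, 3, 4, 4, 5, 7, 7, 8]
Sorted: [0, 1, 1, 4, 6, 7, 7, 9]


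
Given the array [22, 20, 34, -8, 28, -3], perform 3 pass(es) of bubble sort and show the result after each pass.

After pass 1: [20, 22, -8, 28, -3, 34] (4 swaps)
After pass 2: [20, -8, 22, -3, 28, 34] (2 swaps)
After pass 3: [-8, 20, -3, 22, 28, 34] (2 swaps)
Total swaps: 8


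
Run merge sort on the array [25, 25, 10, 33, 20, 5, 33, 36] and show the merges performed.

Divide and conquer:
  Merge [25] + [25] -> [25, 25]
  Merge [10] + [33] -> [10, 33]
  Merge [25, 25] + [10, 33] -> [10, 25, 25, 33]
  Merge [20] + [5] -> [5, 20]
  Merge [33] + [36] -> [33, 36]
  Merge [5, 20] + [33, 36] -> [5, 20, 33, 36]
  Merge [10, 25, 25, 33] + [5, 20, 33, 36] -> [5, 10, 20, 25, 25, 33, 33, 36]


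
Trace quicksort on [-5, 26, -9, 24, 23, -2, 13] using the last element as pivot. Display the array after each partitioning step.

Partition 1: pivot=13 at index 3 -> [-5, -9, -2, 13, 23, 26, 24]
Partition 2: pivot=-2 at index 2 -> [-5, -9, -2, 13, 23, 26, 24]
Partition 3: pivot=-9 at index 0 -> [-9, -5, -2, 13, 23, 26, 24]
Partition 4: pivot=24 at index 5 -> [-9, -5, -2, 13, 23, 24, 26]


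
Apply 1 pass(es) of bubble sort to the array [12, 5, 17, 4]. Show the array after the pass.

After pass 1: [5, 12, 4, 17] (2 swaps)
Total swaps: 2


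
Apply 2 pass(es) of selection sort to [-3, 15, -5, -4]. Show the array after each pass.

Pass 1: Select minimum -5 at index 2, swap -> [-5, 15, -3, -4]
Pass 2: Select minimum -4 at index 3, swap -> [-5, -4, -3, 15]


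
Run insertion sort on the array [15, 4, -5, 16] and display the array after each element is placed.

First element 15 is already 'sorted'
Insert 4: shifted 1 elements -> [4, 15, -5, 16]
Insert -5: shifted 2 elements -> [-5, 4, 15, 16]
Insert 16: shifted 0 elements -> [-5, 4, 15, 16]


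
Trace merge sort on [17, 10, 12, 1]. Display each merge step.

Divide and conquer:
  Merge [17] + [10] -> [10, 17]
  Merge [12] + [1] -> [1, 12]
  Merge [10, 17] + [1, 12] -> [1, 10, 12, 17]


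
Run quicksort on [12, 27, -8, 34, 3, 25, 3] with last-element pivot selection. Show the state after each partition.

Partition 1: pivot=3 at index 2 -> [-8, 3, 3, 34, 27, 25, 12]
Partition 2: pivot=3 at index 1 -> [-8, 3, 3, 34, 27, 25, 12]
Partition 3: pivot=12 at index 3 -> [-8, 3, 3, 12, 27, 25, 34]
Partition 4: pivot=34 at index 6 -> [-8, 3, 3, 12, 27, 25, 34]
Partition 5: pivot=25 at index 4 -> [-8, 3, 3, 12, 25, 27, 34]


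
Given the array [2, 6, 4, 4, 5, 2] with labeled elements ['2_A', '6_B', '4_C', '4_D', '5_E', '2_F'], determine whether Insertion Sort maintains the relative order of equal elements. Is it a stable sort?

Trace Insertion Sort on the labeled array (the key is the number; the letter only tracks identity):
  Insert 6_B at index 1: [2_A, 6_B, 4_C, 4_D, 5_E, 2_F]
  Insert 4_C at index 1: [2_A, 4_C, 6_B, 4_D, 5_E, 2_F]
  Insert 4_D at index 2: [2_A, 4_C, 4_D, 6_B, 5_E, 2_F]
  Insert 5_E at index 3: [2_A, 4_C, 4_D, 5_E, 6_B, 2_F]
  Insert 2_F at index 1: [2_A, 2_F, 4_C, 4_D, 5_E, 6_B]
Final order: [2_A, 2_F, 4_C, 4_D, 5_E, 6_B]
Equal keys:
  value 2: originally 2_A, 2_F; after sorting 2_A, 2_F -> order preserved
  value 4: originally 4_C, 4_D; after sorting 4_C, 4_D -> order preserved
All equal keys kept their original relative order. Insertion Sort is stable: elements are shifted only while they are strictly greater than the key, so a key is inserted after any equal elements already placed.
Answer: Stable


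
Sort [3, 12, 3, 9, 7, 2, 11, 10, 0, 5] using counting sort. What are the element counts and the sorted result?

Count array: [1, 0, 1, 2, 0, 1, 0, 1, 0, 1, 1, 1, 1]
(count[i] = number of elements equal to i)
Cumulative count: [1, 1, 2, 4, 4, 5, 5, 6, 6, 7, 8, 9, 10]
Sorted: [0, 2, 3, 3, 5, 7, 9, 10, 11, 12]


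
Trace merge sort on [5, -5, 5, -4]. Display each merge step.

Divide and conquer:
  Merge [5] + [-5] -> [-5, 5]
  Merge [5] + [-4] -> [-4, 5]
  Merge [-5, 5] + [-4, 5] -> [-5, -4, 5, 5]


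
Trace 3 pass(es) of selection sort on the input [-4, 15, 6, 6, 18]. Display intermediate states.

Pass 1: Select minimum -4 at index 0, swap -> [-4, 15, 6, 6, 18]
Pass 2: Select minimum 6 at index 2, swap -> [-4, 6, 15, 6, 18]
Pass 3: Select minimum 6 at index 3, swap -> [-4, 6, 6, 15, 18]


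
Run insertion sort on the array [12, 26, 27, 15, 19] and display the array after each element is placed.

First element 12 is already 'sorted'
Insert 26: shifted 0 elements -> [12, 26, 27, 15, 19]
Insert 27: shifted 0 elements -> [12, 26, 27, 15, 19]
Insert 15: shifted 2 elements -> [12, 15, 26, 27, 19]
Insert 19: shifted 2 elements -> [12, 15, 19, 26, 27]


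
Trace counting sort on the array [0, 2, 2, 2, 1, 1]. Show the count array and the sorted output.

Count array: [1, 2, 3]
(count[i] = number of elements equal to i)
Cumulative count: [1, 3, 6]
Sorted: [0, 1, 1, 2, 2, 2]


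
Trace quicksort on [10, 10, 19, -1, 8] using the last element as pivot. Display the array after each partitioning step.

Partition 1: pivot=8 at index 1 -> [-1, 8, 19, 10, 10]
Partition 2: pivot=10 at index 3 -> [-1, 8, 10, 10, 19]


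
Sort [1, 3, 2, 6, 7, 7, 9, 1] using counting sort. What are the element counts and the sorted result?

Count array: [0, 2, 1, 1, 0, 0, 1, 2, 0, 1]
(count[i] = number of elements equal to i)
Cumulative count: [0, 2, 3, 4, 4, 4, 5, 7, 7, 8]
Sorted: [1, 1, 2, 3, 6, 7, 7, 9]


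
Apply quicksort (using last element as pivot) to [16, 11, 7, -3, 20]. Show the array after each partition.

Partition 1: pivot=20 at index 4 -> [16, 11, 7, -3, 20]
Partition 2: pivot=-3 at index 0 -> [-3, 11, 7, 16, 20]
Partition 3: pivot=16 at index 3 -> [-3, 11, 7, 16, 20]
Partition 4: pivot=7 at index 1 -> [-3, 7, 11, 16, 20]


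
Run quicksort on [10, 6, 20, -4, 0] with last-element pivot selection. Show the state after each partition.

Partition 1: pivot=0 at index 1 -> [-4, 0, 20, 10, 6]
Partition 2: pivot=6 at index 2 -> [-4, 0, 6, 10, 20]
Partition 3: pivot=20 at index 4 -> [-4, 0, 6, 10, 20]


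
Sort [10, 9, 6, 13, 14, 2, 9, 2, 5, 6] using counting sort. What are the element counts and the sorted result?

Count array: [0, 0, 2, 0, 0, 1, 2, 0, 0, 2, 1, 0, 0, 1, 1]
(count[i] = number of elements equal to i)
Cumulative count: [0, 0, 2, 2, 2, 3, 5, 5, 5, 7, 8, 8, 8, 9, 10]
Sorted: [2, 2, 5, 6, 6, 9, 9, 10, 13, 14]


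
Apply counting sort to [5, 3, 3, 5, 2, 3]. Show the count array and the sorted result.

Count array: [0, 0, 1, 3, 0, 2]
(count[i] = number of elements equal to i)
Cumulative count: [0, 0, 1, 4, 4, 6]
Sorted: [2, 3, 3, 3, 5, 5]


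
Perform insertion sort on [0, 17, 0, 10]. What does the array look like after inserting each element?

First element 0 is already 'sorted'
Insert 17: shifted 0 elements -> [0, 17, 0, 10]
Insert 0: shifted 1 elements -> [0, 0, 17, 10]
Insert 10: shifted 1 elements -> [0, 0, 10, 17]


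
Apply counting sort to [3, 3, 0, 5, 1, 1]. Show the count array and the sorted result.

Count array: [1, 2, 0, 2, 0, 1]
(count[i] = number of elements equal to i)
Cumulative count: [1, 3, 3, 5, 5, 6]
Sorted: [0, 1, 1, 3, 3, 5]


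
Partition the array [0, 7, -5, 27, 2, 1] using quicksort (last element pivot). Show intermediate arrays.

Partition 1: pivot=1 at index 2 -> [0, -5, 1, 27, 2, 7]
Partition 2: pivot=-5 at index 0 -> [-5, 0, 1, 27, 2, 7]
Partition 3: pivot=7 at index 4 -> [-5, 0, 1, 2, 7, 27]


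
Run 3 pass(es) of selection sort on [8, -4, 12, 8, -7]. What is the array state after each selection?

Pass 1: Select minimum -7 at index 4, swap -> [-7, -4, 12, 8, 8]
Pass 2: Select minimum -4 at index 1, swap -> [-7, -4, 12, 8, 8]
Pass 3: Select minimum 8 at index 3, swap -> [-7, -4, 8, 12, 8]


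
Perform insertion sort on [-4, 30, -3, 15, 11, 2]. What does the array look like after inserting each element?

First element -4 is already 'sorted'
Insert 30: shifted 0 elements -> [-4, 30, -3, 15, 11, 2]
Insert -3: shifted 1 elements -> [-4, -3, 30, 15, 11, 2]
Insert 15: shifted 1 elements -> [-4, -3, 15, 30, 11, 2]
Insert 11: shifted 2 elements -> [-4, -3, 11, 15, 30, 2]
Insert 2: shifted 3 elements -> [-4, -3, 2, 11, 15, 30]


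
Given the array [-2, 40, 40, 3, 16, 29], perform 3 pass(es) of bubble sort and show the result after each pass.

After pass 1: [-2, 40, 3, 16, 29, 40] (3 swaps)
After pass 2: [-2, 3, 16, 29, 40, 40] (3 swaps)
After pass 3: [-2, 3, 16, 29, 40, 40] (0 swaps)
Total swaps: 6


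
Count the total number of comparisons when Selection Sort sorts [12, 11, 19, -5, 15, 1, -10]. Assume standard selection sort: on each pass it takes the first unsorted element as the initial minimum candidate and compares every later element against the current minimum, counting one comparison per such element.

Pass 1: scan indices 1..6 for the minimum = 6 comparison(s); min is -10, place at index 0 -> [-10, 11, 19, -5, 15, 1, 12]
Pass 2: scan indices 2..6 for the minimum = 5 comparison(s); min is -5, place at index 1 -> [-10, -5, 19, 11, 15, 1, 12]
Pass 3: scan indices 3..6 for the minimum = 4 comparison(s); min is 1, place at index 2 -> [-10, -5, 1, 11, 15, 19, 12]
Pass 4: scan indices 4..6 for the minimum = 3 comparison(s); min is 11, place at index 3 -> [-10, -5, 1, 11, 15, 19, 12]
Pass 5: scan indices 5..6 for the minimum = 2 comparison(s); min is 12, place at index 4 -> [-10, -5, 1, 11, 12, 19, 15]
Pass 6: scan indices 6..6 for the minimum = 1 comparison(s); min is 15, place at index 5 -> [-10, -5, 1, 11, 12, 15, 19]
Selection sort always scans the whole unsorted suffix, so the count is (n-1) + (n-2) + ... + 1 = n(n-1)/2 = 7*6/2 = 21 regardless of the input order.
Total comparisons: 6 + 5 + 4 + 3 + 2 + 1 = 21


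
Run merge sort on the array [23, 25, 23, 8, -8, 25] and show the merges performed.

Divide and conquer:
  Merge [25] + [23] -> [23, 25]
  Merge [23] + [23, 25] -> [23, 23, 25]
  Merge [-8] + [25] -> [-8, 25]
  Merge [8] + [-8, 25] -> [-8, 8, 25]
  Merge [23, 23, 25] + [-8, 8, 25] -> [-8, 8, 23, 23, 25, 25]


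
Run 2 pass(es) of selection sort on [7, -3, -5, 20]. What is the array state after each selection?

Pass 1: Select minimum -5 at index 2, swap -> [-5, -3, 7, 20]
Pass 2: Select minimum -3 at index 1, swap -> [-5, -3, 7, 20]


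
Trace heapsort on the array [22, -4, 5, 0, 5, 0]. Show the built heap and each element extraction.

Build heap: [22, 5, 5, 0, -4, 0]
Extract 22: [5, 0, 5, 0, -4, 22]
Extract 5: [5, 0, -4, 0, 5, 22]
Extract 5: [0, 0, -4, 5, 5, 22]
Extract 0: [0, -4, 0, 5, 5, 22]
Extract 0: [-4, 0, 0, 5, 5, 22]


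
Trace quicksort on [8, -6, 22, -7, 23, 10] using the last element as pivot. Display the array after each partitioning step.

Partition 1: pivot=10 at index 3 -> [8, -6, -7, 10, 23, 22]
Partition 2: pivot=-7 at index 0 -> [-7, -6, 8, 10, 23, 22]
Partition 3: pivot=8 at index 2 -> [-7, -6, 8, 10, 23, 22]
Partition 4: pivot=22 at index 4 -> [-7, -6, 8, 10, 22, 23]


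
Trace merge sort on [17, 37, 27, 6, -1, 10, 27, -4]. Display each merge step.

Divide and conquer:
  Merge [17] + [37] -> [17, 37]
  Merge [27] + [6] -> [6, 27]
  Merge [17, 37] + [6, 27] -> [6, 17, 27, 37]
  Merge [-1] + [10] -> [-1, 10]
  Merge [27] + [-4] -> [-4, 27]
  Merge [-1, 10] + [-4, 27] -> [-4, -1, 10, 27]
  Merge [6, 17, 27, 37] + [-4, -1, 10, 27] -> [-4, -1, 6, 10, 17, 27, 27, 37]


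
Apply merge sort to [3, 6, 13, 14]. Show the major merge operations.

Divide and conquer:
  Merge [3] + [6] -> [3, 6]
  Merge [13] + [14] -> [13, 14]
  Merge [3, 6] + [13, 14] -> [3, 6, 13, 14]


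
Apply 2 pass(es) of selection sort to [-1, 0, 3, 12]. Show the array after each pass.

Pass 1: Select minimum -1 at index 0, swap -> [-1, 0, 3, 12]
Pass 2: Select minimum 0 at index 1, swap -> [-1, 0, 3, 12]


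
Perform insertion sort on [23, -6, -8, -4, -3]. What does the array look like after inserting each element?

First element 23 is already 'sorted'
Insert -6: shifted 1 elements -> [-6, 23, -8, -4, -3]
Insert -8: shifted 2 elements -> [-8, -6, 23, -4, -3]
Insert -4: shifted 1 elements -> [-8, -6, -4, 23, -3]
Insert -3: shifted 1 elements -> [-8, -6, -4, -3, 23]


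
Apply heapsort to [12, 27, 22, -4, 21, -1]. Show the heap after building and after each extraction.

Build heap: [27, 21, 22, -4, 12, -1]
Extract 27: [22, 21, -1, -4, 12, 27]
Extract 22: [21, 12, -1, -4, 22, 27]
Extract 21: [12, -4, -1, 21, 22, 27]
Extract 12: [-1, -4, 12, 21, 22, 27]
Extract -1: [-4, -1, 12, 21, 22, 27]


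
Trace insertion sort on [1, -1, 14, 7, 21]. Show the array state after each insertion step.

First element 1 is already 'sorted'
Insert -1: shifted 1 elements -> [-1, 1, 14, 7, 21]
Insert 14: shifted 0 elements -> [-1, 1, 14, 7, 21]
Insert 7: shifted 1 elements -> [-1, 1, 7, 14, 21]
Insert 21: shifted 0 elements -> [-1, 1, 7, 14, 21]


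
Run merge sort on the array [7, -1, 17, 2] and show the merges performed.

Divide and conquer:
  Merge [7] + [-1] -> [-1, 7]
  Merge [17] + [2] -> [2, 17]
  Merge [-1, 7] + [2, 17] -> [-1, 2, 7, 17]


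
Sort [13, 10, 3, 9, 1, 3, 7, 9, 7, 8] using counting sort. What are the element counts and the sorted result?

Count array: [0, 1, 0, 2, 0, 0, 0, 2, 1, 2, 1, 0, 0, 1]
(count[i] = number of elements equal to i)
Cumulative count: [0, 1, 1, 3, 3, 3, 3, 5, 6, 8, 9, 9, 9, 10]
Sorted: [1, 3, 3, 7, 7, 8, 9, 9, 10, 13]


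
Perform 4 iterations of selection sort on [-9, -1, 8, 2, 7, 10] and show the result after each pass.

Pass 1: Select minimum -9 at index 0, swap -> [-9, -1, 8, 2, 7, 10]
Pass 2: Select minimum -1 at index 1, swap -> [-9, -1, 8, 2, 7, 10]
Pass 3: Select minimum 2 at index 3, swap -> [-9, -1, 2, 8, 7, 10]
Pass 4: Select minimum 7 at index 4, swap -> [-9, -1, 2, 7, 8, 10]


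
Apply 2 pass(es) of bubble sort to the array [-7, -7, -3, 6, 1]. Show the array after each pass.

After pass 1: [-7, -7, -3, 1, 6] (1 swaps)
After pass 2: [-7, -7, -3, 1, 6] (0 swaps)
Total swaps: 1


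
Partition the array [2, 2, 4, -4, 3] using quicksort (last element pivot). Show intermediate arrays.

Partition 1: pivot=3 at index 3 -> [2, 2, -4, 3, 4]
Partition 2: pivot=-4 at index 0 -> [-4, 2, 2, 3, 4]
Partition 3: pivot=2 at index 2 -> [-4, 2, 2, 3, 4]


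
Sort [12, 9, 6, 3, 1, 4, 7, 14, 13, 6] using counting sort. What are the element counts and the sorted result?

Count array: [0, 1, 0, 1, 1, 0, 2, 1, 0, 1, 0, 0, 1, 1, 1]
(count[i] = number of elements equal to i)
Cumulative count: [0, 1, 1, 2, 3, 3, 5, 6, 6, 7, 7, 7, 8, 9, 10]
Sorted: [1, 3, 4, 6, 6, 7, 9, 12, 13, 14]


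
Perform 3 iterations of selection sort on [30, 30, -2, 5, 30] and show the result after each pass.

Pass 1: Select minimum -2 at index 2, swap -> [-2, 30, 30, 5, 30]
Pass 2: Select minimum 5 at index 3, swap -> [-2, 5, 30, 30, 30]
Pass 3: Select minimum 30 at index 2, swap -> [-2, 5, 30, 30, 30]


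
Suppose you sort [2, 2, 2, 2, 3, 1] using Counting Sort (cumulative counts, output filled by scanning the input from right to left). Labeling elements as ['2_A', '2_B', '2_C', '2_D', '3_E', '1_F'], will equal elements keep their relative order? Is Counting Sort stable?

Trace Counting Sort on the labeled array (the key is the number; the letter only tracks identity):
  Counts for values 0..3: [0, 1, 4, 1]
  Cumulative counts: [0, 1, 5, 6]
  Scan right to left: place 1_F at output index 0
  Scan right to left: place 3_E at output index 5
  Scan right to left: place 2_D at output index 4
  Scan right to left: place 2_C at output index 3
  Scan right to left: place 2_B at output index 2
  Scan right to left: place 2_A at output index 1
  Output: [1_F, 2_A, 2_B, 2_C, 2_D, 3_E]
Equal keys:
  value 2: originally 2_A, 2_B, 2_C, 2_D; after sorting 2_A, 2_B, 2_C, 2_D -> order preserved
All equal keys kept their original relative order. Counting Sort is stable: scanning the input right to left with decreasing cumulative counts places later duplicates at later output positions.
Answer: Stable


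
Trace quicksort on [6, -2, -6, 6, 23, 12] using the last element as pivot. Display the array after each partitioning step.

Partition 1: pivot=12 at index 4 -> [6, -2, -6, 6, 12, 23]
Partition 2: pivot=6 at index 3 -> [6, -2, -6, 6, 12, 23]
Partition 3: pivot=-6 at index 0 -> [-6, -2, 6, 6, 12, 23]
Partition 4: pivot=6 at index 2 -> [-6, -2, 6, 6, 12, 23]


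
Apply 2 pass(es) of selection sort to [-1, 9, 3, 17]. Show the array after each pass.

Pass 1: Select minimum -1 at index 0, swap -> [-1, 9, 3, 17]
Pass 2: Select minimum 3 at index 2, swap -> [-1, 3, 9, 17]


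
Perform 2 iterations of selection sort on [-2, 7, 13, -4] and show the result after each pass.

Pass 1: Select minimum -4 at index 3, swap -> [-4, 7, 13, -2]
Pass 2: Select minimum -2 at index 3, swap -> [-4, -2, 13, 7]


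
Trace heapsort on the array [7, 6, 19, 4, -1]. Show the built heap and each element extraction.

Build heap: [19, 6, 7, 4, -1]
Extract 19: [7, 6, -1, 4, 19]
Extract 7: [6, 4, -1, 7, 19]
Extract 6: [4, -1, 6, 7, 19]
Extract 4: [-1, 4, 6, 7, 19]


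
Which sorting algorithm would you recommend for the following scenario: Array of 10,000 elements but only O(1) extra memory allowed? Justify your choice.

Best choice: Heapsort
Reason: Heapsort rearranges the array in place using O(1) auxiliary space and still guarantees O(n log n) time; quicksort partitions in place but needs Theta(log n) stack space for recursion (O(n) in the worst case), and mergesort requires O(n) auxiliary space


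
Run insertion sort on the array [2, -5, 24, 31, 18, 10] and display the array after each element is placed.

First element 2 is already 'sorted'
Insert -5: shifted 1 elements -> [-5, 2, 24, 31, 18, 10]
Insert 24: shifted 0 elements -> [-5, 2, 24, 31, 18, 10]
Insert 31: shifted 0 elements -> [-5, 2, 24, 31, 18, 10]
Insert 18: shifted 2 elements -> [-5, 2, 18, 24, 31, 10]
Insert 10: shifted 3 elements -> [-5, 2, 10, 18, 24, 31]


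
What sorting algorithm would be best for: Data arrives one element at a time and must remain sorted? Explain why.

Best choice: Insertion sort
Reason: Insertion sort naturally handles online/streaming input by inserting each new element into sorted position


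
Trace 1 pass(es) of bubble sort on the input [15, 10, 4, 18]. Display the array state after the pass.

After pass 1: [10, 4, 15, 18] (2 swaps)
Total swaps: 2


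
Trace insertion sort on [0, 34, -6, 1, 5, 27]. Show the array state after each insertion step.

First element 0 is already 'sorted'
Insert 34: shifted 0 elements -> [0, 34, -6, 1, 5, 27]
Insert -6: shifted 2 elements -> [-6, 0, 34, 1, 5, 27]
Insert 1: shifted 1 elements -> [-6, 0, 1, 34, 5, 27]
Insert 5: shifted 1 elements -> [-6, 0, 1, 5, 34, 27]
Insert 27: shifted 1 elements -> [-6, 0, 1, 5, 27, 34]


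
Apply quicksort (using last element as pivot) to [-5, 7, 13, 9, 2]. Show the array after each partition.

Partition 1: pivot=2 at index 1 -> [-5, 2, 13, 9, 7]
Partition 2: pivot=7 at index 2 -> [-5, 2, 7, 9, 13]
Partition 3: pivot=13 at index 4 -> [-5, 2, 7, 9, 13]


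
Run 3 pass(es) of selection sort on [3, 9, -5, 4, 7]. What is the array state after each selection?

Pass 1: Select minimum -5 at index 2, swap -> [-5, 9, 3, 4, 7]
Pass 2: Select minimum 3 at index 2, swap -> [-5, 3, 9, 4, 7]
Pass 3: Select minimum 4 at index 3, swap -> [-5, 3, 4, 9, 7]


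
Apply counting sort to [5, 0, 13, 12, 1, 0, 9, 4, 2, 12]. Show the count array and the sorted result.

Count array: [2, 1, 1, 0, 1, 1, 0, 0, 0, 1, 0, 0, 2, 1]
(count[i] = number of elements equal to i)
Cumulative count: [2, 3, 4, 4, 5, 6, 6, 6, 6, 7, 7, 7, 9, 10]
Sorted: [0, 0, 1, 2, 4, 5, 9, 12, 12, 13]


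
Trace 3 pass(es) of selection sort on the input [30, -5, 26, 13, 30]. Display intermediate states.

Pass 1: Select minimum -5 at index 1, swap -> [-5, 30, 26, 13, 30]
Pass 2: Select minimum 13 at index 3, swap -> [-5, 13, 26, 30, 30]
Pass 3: Select minimum 26 at index 2, swap -> [-5, 13, 26, 30, 30]


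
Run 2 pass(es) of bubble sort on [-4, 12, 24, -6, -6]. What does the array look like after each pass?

After pass 1: [-4, 12, -6, -6, 24] (2 swaps)
After pass 2: [-4, -6, -6, 12, 24] (2 swaps)
Total swaps: 4


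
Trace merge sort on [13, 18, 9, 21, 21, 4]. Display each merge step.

Divide and conquer:
  Merge [18] + [9] -> [9, 18]
  Merge [13] + [9, 18] -> [9, 13, 18]
  Merge [21] + [4] -> [4, 21]
  Merge [21] + [4, 21] -> [4, 21, 21]
  Merge [9, 13, 18] + [4, 21, 21] -> [4, 9, 13, 18, 21, 21]


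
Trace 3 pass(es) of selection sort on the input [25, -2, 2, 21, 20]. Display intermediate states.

Pass 1: Select minimum -2 at index 1, swap -> [-2, 25, 2, 21, 20]
Pass 2: Select minimum 2 at index 2, swap -> [-2, 2, 25, 21, 20]
Pass 3: Select minimum 20 at index 4, swap -> [-2, 2, 20, 21, 25]


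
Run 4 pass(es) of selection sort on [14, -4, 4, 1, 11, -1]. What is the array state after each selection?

Pass 1: Select minimum -4 at index 1, swap -> [-4, 14, 4, 1, 11, -1]
Pass 2: Select minimum -1 at index 5, swap -> [-4, -1, 4, 1, 11, 14]
Pass 3: Select minimum 1 at index 3, swap -> [-4, -1, 1, 4, 11, 14]
Pass 4: Select minimum 4 at index 3, swap -> [-4, -1, 1, 4, 11, 14]


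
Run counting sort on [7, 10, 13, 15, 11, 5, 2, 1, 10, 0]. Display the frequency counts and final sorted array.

Count array: [1, 1, 1, 0, 0, 1, 0, 1, 0, 0, 2, 1, 0, 1, 0, 1]
(count[i] = number of elements equal to i)
Cumulative count: [1, 2, 3, 3, 3, 4, 4, 5, 5, 5, 7, 8, 8, 9, 9, 10]
Sorted: [0, 1, 2, 5, 7, 10, 10, 11, 13, 15]


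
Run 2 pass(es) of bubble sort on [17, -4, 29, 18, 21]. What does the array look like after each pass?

After pass 1: [-4, 17, 18, 21, 29] (3 swaps)
After pass 2: [-4, 17, 18, 21, 29] (0 swaps)
Total swaps: 3


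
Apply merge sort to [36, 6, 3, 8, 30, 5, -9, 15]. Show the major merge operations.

Divide and conquer:
  Merge [36] + [6] -> [6, 36]
  Merge [3] + [8] -> [3, 8]
  Merge [6, 36] + [3, 8] -> [3, 6, 8, 36]
  Merge [30] + [5] -> [5, 30]
  Merge [-9] + [15] -> [-9, 15]
  Merge [5, 30] + [-9, 15] -> [-9, 5, 15, 30]
  Merge [3, 6, 8, 36] + [-9, 5, 15, 30] -> [-9, 3, 5, 6, 8, 15, 30, 36]


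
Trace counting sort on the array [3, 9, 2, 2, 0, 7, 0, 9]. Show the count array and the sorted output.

Count array: [2, 0, 2, 1, 0, 0, 0, 1, 0, 2]
(count[i] = number of elements equal to i)
Cumulative count: [2, 2, 4, 5, 5, 5, 5, 6, 6, 8]
Sorted: [0, 0, 2, 2, 3, 7, 9, 9]


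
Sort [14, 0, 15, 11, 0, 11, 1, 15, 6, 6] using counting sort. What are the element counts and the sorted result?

Count array: [2, 1, 0, 0, 0, 0, 2, 0, 0, 0, 0, 2, 0, 0, 1, 2]
(count[i] = number of elements equal to i)
Cumulative count: [2, 3, 3, 3, 3, 3, 5, 5, 5, 5, 5, 7, 7, 7, 8, 10]
Sorted: [0, 0, 1, 6, 6, 11, 11, 14, 15, 15]


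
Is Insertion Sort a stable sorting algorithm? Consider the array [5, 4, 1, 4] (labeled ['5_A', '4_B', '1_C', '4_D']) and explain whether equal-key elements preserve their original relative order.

Trace Insertion Sort on the labeled array (the key is the number; the letter only tracks identity):
  Insert 4_B at index 0: [4_B, 5_A, 1_C, 4_D]
  Insert 1_C at index 0: [1_C, 4_B, 5_A, 4_D]
  Insert 4_D at index 2: [1_C, 4_B, 4_D, 5_A]
Final order: [1_C, 4_B, 4_D, 5_A]
Equal keys:
  value 4: originally 4_B, 4_D; after sorting 4_B, 4_D -> order preserved
All equal keys kept their original relative order. Insertion Sort is stable: elements are shifted only while they are strictly greater than the key, so a key is inserted after any equal elements already placed.
Answer: Stable


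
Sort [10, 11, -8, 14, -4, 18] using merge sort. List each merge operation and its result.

Divide and conquer:
  Merge [11] + [-8] -> [-8, 11]
  Merge [10] + [-8, 11] -> [-8, 10, 11]
  Merge [-4] + [18] -> [-4, 18]
  Merge [14] + [-4, 18] -> [-4, 14, 18]
  Merge [-8, 10, 11] + [-4, 14, 18] -> [-8, -4, 10, 11, 14, 18]


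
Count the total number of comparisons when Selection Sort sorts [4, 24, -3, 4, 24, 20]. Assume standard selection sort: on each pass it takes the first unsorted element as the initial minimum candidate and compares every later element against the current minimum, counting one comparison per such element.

Pass 1: scan indices 1..5 for the minimum = 5 comparison(s); min is -3, place at index 0 -> [-3, 24, 4, 4, 24, 20]
Pass 2: scan indices 2..5 for the minimum = 4 comparison(s); min is 4, place at index 1 -> [-3, 4, 24, 4, 24, 20]
Pass 3: scan indices 3..5 for the minimum = 3 comparison(s); min is 4, place at index 2 -> [-3, 4, 4, 24, 24, 20]
Pass 4: scan indices 4..5 for the minimum = 2 comparison(s); min is 20, place at index 3 -> [-3, 4, 4, 20, 24, 24]
Pass 5: scan indices 5..5 for the minimum = 1 comparison(s); min is 24, place at index 4 -> [-3, 4, 4, 20, 24, 24]
Selection sort always scans the whole unsorted suffix, so the count is (n-1) + (n-2) + ... + 1 = n(n-1)/2 = 6*5/2 = 15 regardless of the input order.
Total comparisons: 5 + 4 + 3 + 2 + 1 = 15


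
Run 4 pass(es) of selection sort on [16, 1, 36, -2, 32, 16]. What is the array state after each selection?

Pass 1: Select minimum -2 at index 3, swap -> [-2, 1, 36, 16, 32, 16]
Pass 2: Select minimum 1 at index 1, swap -> [-2, 1, 36, 16, 32, 16]
Pass 3: Select minimum 16 at index 3, swap -> [-2, 1, 16, 36, 32, 16]
Pass 4: Select minimum 16 at index 5, swap -> [-2, 1, 16, 16, 32, 36]


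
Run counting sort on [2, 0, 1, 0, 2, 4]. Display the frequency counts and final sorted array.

Count array: [2, 1, 2, 0, 1]
(count[i] = number of elements equal to i)
Cumulative count: [2, 3, 5, 5, 6]
Sorted: [0, 0, 1, 2, 2, 4]


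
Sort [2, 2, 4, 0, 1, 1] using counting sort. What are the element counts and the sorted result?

Count array: [1, 2, 2, 0, 1]
(count[i] = number of elements equal to i)
Cumulative count: [1, 3, 5, 5, 6]
Sorted: [0, 1, 1, 2, 2, 4]


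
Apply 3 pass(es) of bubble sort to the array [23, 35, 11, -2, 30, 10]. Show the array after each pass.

After pass 1: [23, 11, -2, 30, 10, 35] (4 swaps)
After pass 2: [11, -2, 23, 10, 30, 35] (3 swaps)
After pass 3: [-2, 11, 10, 23, 30, 35] (2 swaps)
Total swaps: 9


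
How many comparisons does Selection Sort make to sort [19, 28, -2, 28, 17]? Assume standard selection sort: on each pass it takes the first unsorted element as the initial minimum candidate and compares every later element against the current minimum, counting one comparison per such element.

Pass 1: scan indices 1..4 for the minimum = 4 comparison(s); min is -2, place at index 0 -> [-2, 28, 19, 28, 17]
Pass 2: scan indices 2..4 for the minimum = 3 comparison(s); min is 17, place at index 1 -> [-2, 17, 19, 28, 28]
Pass 3: scan indices 3..4 for the minimum = 2 comparison(s); min is 19, place at index 2 -> [-2, 17, 19, 28, 28]
Pass 4: scan indices 4..4 for the minimum = 1 comparison(s); min is 28, place at index 3 -> [-2, 17, 19, 28, 28]
Selection sort always scans the whole unsorted suffix, so the count is (n-1) + (n-2) + ... + 1 = n(n-1)/2 = 5*4/2 = 10 regardless of the input order.
Total comparisons: 4 + 3 + 2 + 1 = 10


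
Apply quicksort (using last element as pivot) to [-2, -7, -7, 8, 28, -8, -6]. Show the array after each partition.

Partition 1: pivot=-6 at index 3 -> [-7, -7, -8, -6, 28, -2, 8]
Partition 2: pivot=-8 at index 0 -> [-8, -7, -7, -6, 28, -2, 8]
Partition 3: pivot=-7 at index 2 -> [-8, -7, -7, -6, 28, -2, 8]
Partition 4: pivot=8 at index 5 -> [-8, -7, -7, -6, -2, 8, 28]


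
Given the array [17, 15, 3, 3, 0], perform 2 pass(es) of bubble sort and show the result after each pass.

After pass 1: [15, 3, 3, 0, 17] (4 swaps)
After pass 2: [3, 3, 0, 15, 17] (3 swaps)
Total swaps: 7


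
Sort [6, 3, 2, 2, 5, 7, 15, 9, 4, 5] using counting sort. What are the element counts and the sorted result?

Count array: [0, 0, 2, 1, 1, 2, 1, 1, 0, 1, 0, 0, 0, 0, 0, 1]
(count[i] = number of elements equal to i)
Cumulative count: [0, 0, 2, 3, 4, 6, 7, 8, 8, 9, 9, 9, 9, 9, 9, 10]
Sorted: [2, 2, 3, 4, 5, 5, 6, 7, 9, 15]


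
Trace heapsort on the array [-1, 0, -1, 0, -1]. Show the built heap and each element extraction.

Build heap: [0, 0, -1, -1, -1]
Extract 0: [0, -1, -1, -1, 0]
Extract 0: [-1, -1, -1, 0, 0]
Extract -1: [-1, -1, -1, 0, 0]
Extract -1: [-1, -1, -1, 0, 0]


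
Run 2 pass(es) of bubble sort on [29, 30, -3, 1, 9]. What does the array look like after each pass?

After pass 1: [29, -3, 1, 9, 30] (3 swaps)
After pass 2: [-3, 1, 9, 29, 30] (3 swaps)
Total swaps: 6


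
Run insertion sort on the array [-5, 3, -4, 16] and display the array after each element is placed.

First element -5 is already 'sorted'
Insert 3: shifted 0 elements -> [-5, 3, -4, 16]
Insert -4: shifted 1 elements -> [-5, -4, 3, 16]
Insert 16: shifted 0 elements -> [-5, -4, 3, 16]


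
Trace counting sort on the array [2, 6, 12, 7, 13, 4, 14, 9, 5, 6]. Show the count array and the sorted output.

Count array: [0, 0, 1, 0, 1, 1, 2, 1, 0, 1, 0, 0, 1, 1, 1]
(count[i] = number of elements equal to i)
Cumulative count: [0, 0, 1, 1, 2, 3, 5, 6, 6, 7, 7, 7, 8, 9, 10]
Sorted: [2, 4, 5, 6, 6, 7, 9, 12, 13, 14]


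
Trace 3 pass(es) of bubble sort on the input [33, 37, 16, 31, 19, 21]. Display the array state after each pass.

After pass 1: [33, 16, 31, 19, 21, 37] (4 swaps)
After pass 2: [16, 31, 19, 21, 33, 37] (4 swaps)
After pass 3: [16, 19, 21, 31, 33, 37] (2 swaps)
Total swaps: 10


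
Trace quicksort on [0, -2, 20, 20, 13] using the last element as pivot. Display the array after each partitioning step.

Partition 1: pivot=13 at index 2 -> [0, -2, 13, 20, 20]
Partition 2: pivot=-2 at index 0 -> [-2, 0, 13, 20, 20]
Partition 3: pivot=20 at index 4 -> [-2, 0, 13, 20, 20]


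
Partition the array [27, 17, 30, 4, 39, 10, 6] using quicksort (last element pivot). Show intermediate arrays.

Partition 1: pivot=6 at index 1 -> [4, 6, 30, 27, 39, 10, 17]
Partition 2: pivot=17 at index 3 -> [4, 6, 10, 17, 39, 30, 27]
Partition 3: pivot=27 at index 4 -> [4, 6, 10, 17, 27, 30, 39]
Partition 4: pivot=39 at index 6 -> [4, 6, 10, 17, 27, 30, 39]


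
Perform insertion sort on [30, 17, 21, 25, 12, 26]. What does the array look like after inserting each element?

First element 30 is already 'sorted'
Insert 17: shifted 1 elements -> [17, 30, 21, 25, 12, 26]
Insert 21: shifted 1 elements -> [17, 21, 30, 25, 12, 26]
Insert 25: shifted 1 elements -> [17, 21, 25, 30, 12, 26]
Insert 12: shifted 4 elements -> [12, 17, 21, 25, 30, 26]
Insert 26: shifted 1 elements -> [12, 17, 21, 25, 26, 30]


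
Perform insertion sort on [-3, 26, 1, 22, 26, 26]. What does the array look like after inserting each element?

First element -3 is already 'sorted'
Insert 26: shifted 0 elements -> [-3, 26, 1, 22, 26, 26]
Insert 1: shifted 1 elements -> [-3, 1, 26, 22, 26, 26]
Insert 22: shifted 1 elements -> [-3, 1, 22, 26, 26, 26]
Insert 26: shifted 0 elements -> [-3, 1, 22, 26, 26, 26]
Insert 26: shifted 0 elements -> [-3, 1, 22, 26, 26, 26]


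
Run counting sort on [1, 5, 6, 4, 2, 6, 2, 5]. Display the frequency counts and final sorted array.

Count array: [0, 1, 2, 0, 1, 2, 2]
(count[i] = number of elements equal to i)
Cumulative count: [0, 1, 3, 3, 4, 6, 8]
Sorted: [1, 2, 2, 4, 5, 5, 6, 6]


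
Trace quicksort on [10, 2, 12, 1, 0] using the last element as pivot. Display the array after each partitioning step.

Partition 1: pivot=0 at index 0 -> [0, 2, 12, 1, 10]
Partition 2: pivot=10 at index 3 -> [0, 2, 1, 10, 12]
Partition 3: pivot=1 at index 1 -> [0, 1, 2, 10, 12]


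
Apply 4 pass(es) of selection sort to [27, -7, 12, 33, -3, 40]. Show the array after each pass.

Pass 1: Select minimum -7 at index 1, swap -> [-7, 27, 12, 33, -3, 40]
Pass 2: Select minimum -3 at index 4, swap -> [-7, -3, 12, 33, 27, 40]
Pass 3: Select minimum 12 at index 2, swap -> [-7, -3, 12, 33, 27, 40]
Pass 4: Select minimum 27 at index 4, swap -> [-7, -3, 12, 27, 33, 40]


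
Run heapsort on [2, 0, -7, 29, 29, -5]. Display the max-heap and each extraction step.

Build heap: [29, 29, -5, 0, 2, -7]
Extract 29: [29, 2, -5, 0, -7, 29]
Extract 29: [2, 0, -5, -7, 29, 29]
Extract 2: [0, -7, -5, 2, 29, 29]
Extract 0: [-5, -7, 0, 2, 29, 29]
Extract -5: [-7, -5, 0, 2, 29, 29]


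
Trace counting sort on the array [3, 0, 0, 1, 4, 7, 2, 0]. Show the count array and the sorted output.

Count array: [3, 1, 1, 1, 1, 0, 0, 1]
(count[i] = number of elements equal to i)
Cumulative count: [3, 4, 5, 6, 7, 7, 7, 8]
Sorted: [0, 0, 0, 1, 2, 3, 4, 7]


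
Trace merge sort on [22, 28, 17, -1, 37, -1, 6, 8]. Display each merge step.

Divide and conquer:
  Merge [22] + [28] -> [22, 28]
  Merge [17] + [-1] -> [-1, 17]
  Merge [22, 28] + [-1, 17] -> [-1, 17, 22, 28]
  Merge [37] + [-1] -> [-1, 37]
  Merge [6] + [8] -> [6, 8]
  Merge [-1, 37] + [6, 8] -> [-1, 6, 8, 37]
  Merge [-1, 17, 22, 28] + [-1, 6, 8, 37] -> [-1, -1, 6, 8, 17, 22, 28, 37]


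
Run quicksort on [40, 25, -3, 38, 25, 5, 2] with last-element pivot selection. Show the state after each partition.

Partition 1: pivot=2 at index 1 -> [-3, 2, 40, 38, 25, 5, 25]
Partition 2: pivot=25 at index 4 -> [-3, 2, 25, 5, 25, 38, 40]
Partition 3: pivot=5 at index 2 -> [-3, 2, 5, 25, 25, 38, 40]
Partition 4: pivot=40 at index 6 -> [-3, 2, 5, 25, 25, 38, 40]


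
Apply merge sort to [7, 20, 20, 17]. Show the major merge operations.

Divide and conquer:
  Merge [7] + [20] -> [7, 20]
  Merge [20] + [17] -> [17, 20]
  Merge [7, 20] + [17, 20] -> [7, 17, 20, 20]


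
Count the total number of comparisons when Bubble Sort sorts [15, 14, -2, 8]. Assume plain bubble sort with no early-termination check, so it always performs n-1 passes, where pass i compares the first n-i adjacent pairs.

Pass 1: compare adjacent pairs (0,1)..(2,3) = 3 comparison(s), 3 swap(s) -> [14, -2, 8, 15]
Pass 2: compare adjacent pairs (0,1)..(1,2) = 2 comparison(s), 2 swap(s) -> [-2, 8, 14, 15]
Pass 3: compare adjacent pairs (0,1)..(0,1) = 1 comparison(s), 0 swap(s) -> [-2, 8, 14, 15]
Total comparisons: 3 + 2 + 1 = 6
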